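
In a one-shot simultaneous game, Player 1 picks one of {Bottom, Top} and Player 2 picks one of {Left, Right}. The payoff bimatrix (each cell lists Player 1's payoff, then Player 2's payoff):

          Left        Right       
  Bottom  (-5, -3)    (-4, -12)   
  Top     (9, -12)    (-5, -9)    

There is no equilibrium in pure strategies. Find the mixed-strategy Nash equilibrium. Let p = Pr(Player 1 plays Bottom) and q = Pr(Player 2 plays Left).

p = 1/4, q = 1/15

For Player 2 to be willing to mix, Player 2 must be indifferent between Left and Right, which pins down Player 1's mix.
  Player 2's payoff to Left: p·(-3) + (1−p)·(-12) = 9p - 12
  Player 2's payoff to Right: p·(-12) + (1−p)·(-9) = -3p - 9
  9p - 12 = -3p - 9  ⇒  12p = 3  ⇒  p = 1/4.
For Player 1 to be willing to mix, Player 1 must be indifferent between Bottom and Top, which pins down Player 2's mix.
  Player 1's payoff to Bottom: q·(-5) + (1−q)·(-4) = -q - 4
  Player 1's payoff to Top: q·9 + (1−q)·(-5) = 14q - 5
  -q - 4 = 14q - 5  ⇒  -15q = -1  ⇒  q = 1/15.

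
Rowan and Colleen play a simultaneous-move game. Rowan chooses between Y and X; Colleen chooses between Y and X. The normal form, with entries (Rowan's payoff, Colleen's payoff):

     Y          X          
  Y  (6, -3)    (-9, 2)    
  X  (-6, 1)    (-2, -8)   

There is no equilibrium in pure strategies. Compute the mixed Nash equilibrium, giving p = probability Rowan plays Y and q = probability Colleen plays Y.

Colleen's indifference between Y and X determines Rowan's mixing probability p:
  Colleen's expected payoff from Y: p·(-3) + (1−p)·1 = -4p + 1
  Colleen's expected payoff from X: p·2 + (1−p)·(-8) = 10p - 8
  -4p + 1 = 10p - 8  ⇒  -14p = -9  ⇒  p = 9/14.
Colleen's mix must leave Rowan indifferent between Y and X.
  Rowan's payoff from Y: q·6 + (1−q)·(-9) = 15q - 9
  Rowan's payoff from X: q·(-6) + (1−q)·(-2) = -4q - 2
  15q - 9 = -4q - 2  ⇒  19q = 7  ⇒  q = 7/19.

p = 9/14, q = 7/19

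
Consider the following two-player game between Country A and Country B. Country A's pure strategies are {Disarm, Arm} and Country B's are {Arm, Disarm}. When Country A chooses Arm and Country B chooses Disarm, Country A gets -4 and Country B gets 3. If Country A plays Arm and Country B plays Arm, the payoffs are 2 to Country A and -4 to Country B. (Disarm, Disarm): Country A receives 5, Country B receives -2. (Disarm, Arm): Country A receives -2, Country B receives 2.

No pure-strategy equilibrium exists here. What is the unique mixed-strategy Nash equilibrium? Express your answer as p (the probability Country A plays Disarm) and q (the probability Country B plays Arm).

p = 7/11, q = 9/13

Set Country B's expected payoff from Arm equal to that from Disarm:
  Country B's payoff from Arm: p·2 + (1−p)·(-4) = 6p - 4
  Country B's payoff from Disarm: p·(-2) + (1−p)·3 = -5p + 3
  6p - 4 = -5p + 3  ⇒  11p = 7  ⇒  p = 7/11.
Country B's mix must leave Country A indifferent between Disarm and Arm.
  Country A's expected payoff from Disarm: q·(-2) + (1−q)·5 = -7q + 5
  Country A's expected payoff from Arm: q·2 + (1−q)·(-4) = 6q - 4
  -7q + 5 = 6q - 4  ⇒  -13q = -9  ⇒  q = 9/13.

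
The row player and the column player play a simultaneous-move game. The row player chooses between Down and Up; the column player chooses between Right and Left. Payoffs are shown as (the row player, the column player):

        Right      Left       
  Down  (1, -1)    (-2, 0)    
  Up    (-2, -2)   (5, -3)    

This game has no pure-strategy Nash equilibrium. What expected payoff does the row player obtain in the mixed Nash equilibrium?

1/10

In a mixed equilibrium the row player is indifferent between Down and Up; this condition fixes q.
  the row player's payoff from Down: q·1 + (1−q)·(-2) = 3q - 2
  the row player's payoff from Up: q·(-2) + (1−q)·5 = -7q + 5
  3q - 2 = -7q + 5  ⇒  10q = 7  ⇒  q = 7/10.
At equilibrium the row player is indifferent across rows, so the row player's payoff equals the payoff from Down: (7/10)·1 + (3/10)·(-2) = 1/10.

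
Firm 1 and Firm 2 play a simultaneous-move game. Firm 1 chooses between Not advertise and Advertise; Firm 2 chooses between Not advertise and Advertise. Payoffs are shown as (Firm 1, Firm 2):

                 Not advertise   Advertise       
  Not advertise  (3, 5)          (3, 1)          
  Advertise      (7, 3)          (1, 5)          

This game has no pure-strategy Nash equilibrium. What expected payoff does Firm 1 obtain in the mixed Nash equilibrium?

3

Firm 2's mix must leave Firm 1 indifferent between Not advertise and Advertise.
  Firm 1's payoff to Not advertise: q·3 + (1−q)·3 = 3
  Firm 1's payoff to Advertise: q·7 + (1−q)·1 = 6q + 1
  3 = 6q + 1  ⇒  -6q = -2  ⇒  q = 1/3.
At equilibrium Firm 1 is indifferent across rows, so Firm 1's payoff equals the payoff from Not advertise: (1/3)·3 + (2/3)·3 = 3.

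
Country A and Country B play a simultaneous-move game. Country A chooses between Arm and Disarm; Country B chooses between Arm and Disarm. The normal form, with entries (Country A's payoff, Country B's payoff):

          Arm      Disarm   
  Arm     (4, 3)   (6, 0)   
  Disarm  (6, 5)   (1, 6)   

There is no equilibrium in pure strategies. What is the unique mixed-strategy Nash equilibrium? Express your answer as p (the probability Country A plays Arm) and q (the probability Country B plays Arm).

p = 1/4, q = 5/7

For Country B to be willing to mix, Country B must be indifferent between Arm and Disarm, which pins down Country A's mix.
  Country B's expected payoff from Arm: p·3 + (1−p)·5 = -2p + 5
  Country B's expected payoff from Disarm: p·0 + (1−p)·6 = -6p + 6
  -2p + 5 = -6p + 6  ⇒  4p = 1  ⇒  p = 1/4.
Country A's indifference between Arm and Disarm determines Country B's mixing probability q:
  Country A's payoff to Arm: q·4 + (1−q)·6 = -2q + 6
  Country A's payoff to Disarm: q·6 + (1−q)·1 = 5q + 1
  -2q + 6 = 5q + 1  ⇒  -7q = -5  ⇒  q = 5/7.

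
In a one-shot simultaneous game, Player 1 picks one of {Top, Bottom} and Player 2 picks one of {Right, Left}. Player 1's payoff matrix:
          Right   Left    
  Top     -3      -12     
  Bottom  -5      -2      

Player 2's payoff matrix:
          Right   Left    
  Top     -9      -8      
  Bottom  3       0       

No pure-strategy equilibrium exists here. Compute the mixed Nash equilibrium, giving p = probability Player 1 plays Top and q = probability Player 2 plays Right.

p = 3/4, q = 5/6

For Player 2 to be willing to mix, Player 2 must be indifferent between Right and Left, which pins down Player 1's mix.
  Player 2's payoff to Right: p·(-9) + (1−p)·3 = -12p + 3
  Player 2's payoff to Left: p·(-8) + (1−p)·0 = -8p
  -12p + 3 = -8p  ⇒  -4p = -3  ⇒  p = 3/4.
Player 1's indifference between Top and Bottom determines Player 2's mixing probability q:
  Player 1's payoff from Top: q·(-3) + (1−q)·(-12) = 9q - 12
  Player 1's payoff from Bottom: q·(-5) + (1−q)·(-2) = -3q - 2
  9q - 12 = -3q - 2  ⇒  12q = 10  ⇒  q = 5/6.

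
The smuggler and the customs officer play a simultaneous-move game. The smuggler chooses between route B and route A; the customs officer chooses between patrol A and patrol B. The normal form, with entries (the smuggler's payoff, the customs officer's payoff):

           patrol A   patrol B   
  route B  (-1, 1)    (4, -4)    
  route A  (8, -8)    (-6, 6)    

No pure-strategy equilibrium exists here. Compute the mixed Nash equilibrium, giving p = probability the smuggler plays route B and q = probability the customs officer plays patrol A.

p = 14/19, q = 10/19

The smuggler's mix must leave the customs officer indifferent between patrol A and patrol B.
  the customs officer's payoff from patrol A: p·1 + (1−p)·(-8) = 9p - 8
  the customs officer's payoff from patrol B: p·(-4) + (1−p)·6 = -10p + 6
  9p - 8 = -10p + 6  ⇒  19p = 14  ⇒  p = 14/19.
For the smuggler to be willing to mix, the smuggler must be indifferent between route B and route A, which pins down the customs officer's mix.
  the smuggler's payoff to route B: q·(-1) + (1−q)·4 = -5q + 4
  the smuggler's payoff to route A: q·8 + (1−q)·(-6) = 14q - 6
  -5q + 4 = 14q - 6  ⇒  -19q = -10  ⇒  q = 10/19.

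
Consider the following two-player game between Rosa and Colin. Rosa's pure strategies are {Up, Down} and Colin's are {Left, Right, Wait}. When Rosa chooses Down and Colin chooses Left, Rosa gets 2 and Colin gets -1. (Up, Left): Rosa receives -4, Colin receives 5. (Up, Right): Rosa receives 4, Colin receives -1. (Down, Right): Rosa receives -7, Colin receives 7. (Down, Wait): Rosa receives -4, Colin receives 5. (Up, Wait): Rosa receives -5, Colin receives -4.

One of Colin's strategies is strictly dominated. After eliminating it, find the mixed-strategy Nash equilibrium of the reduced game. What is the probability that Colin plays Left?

q = 11/17

Colin's strategy Wait is strictly dominated by Right: -1 > -4 and 7 > 5. Eliminate Wait.
In a mixed equilibrium Rosa is indifferent between Up and Down; this condition fixes q.
  Rosa's payoff to Up: q·(-4) + (1−q)·4 = -8q + 4
  Rosa's payoff to Down: q·2 + (1−q)·(-7) = 9q - 7
  -8q + 4 = 9q - 7  ⇒  -17q = -11  ⇒  q = 11/17.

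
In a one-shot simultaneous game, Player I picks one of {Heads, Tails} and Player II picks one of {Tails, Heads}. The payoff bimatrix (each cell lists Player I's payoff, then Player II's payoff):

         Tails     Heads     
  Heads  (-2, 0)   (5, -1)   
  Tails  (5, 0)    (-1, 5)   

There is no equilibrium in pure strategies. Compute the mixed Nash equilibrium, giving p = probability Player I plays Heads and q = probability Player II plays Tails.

Player I's mix must leave Player II indifferent between Tails and Heads.
  Player II's payoff from Tails: p·0 + (1−p)·0 = 0
  Player II's payoff from Heads: p·(-1) + (1−p)·5 = -6p + 5
  0 = -6p + 5  ⇒  6p = 5  ⇒  p = 5/6.
Player I's indifference between Heads and Tails determines Player II's mixing probability q:
  Player I's expected payoff from Heads: q·(-2) + (1−q)·5 = -7q + 5
  Player I's expected payoff from Tails: q·5 + (1−q)·(-1) = 6q - 1
  -7q + 5 = 6q - 1  ⇒  -13q = -6  ⇒  q = 6/13.

p = 5/6, q = 6/13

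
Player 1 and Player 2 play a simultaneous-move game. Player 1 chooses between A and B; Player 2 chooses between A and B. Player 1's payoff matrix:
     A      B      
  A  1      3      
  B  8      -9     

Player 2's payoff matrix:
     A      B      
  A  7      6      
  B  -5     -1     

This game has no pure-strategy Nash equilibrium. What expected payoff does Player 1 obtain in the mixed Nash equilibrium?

33/19

Player 1's indifference between A and B determines Player 2's mixing probability q:
  Player 1's expected payoff from A: q·1 + (1−q)·3 = -2q + 3
  Player 1's expected payoff from B: q·8 + (1−q)·(-9) = 17q - 9
  -2q + 3 = 17q - 9  ⇒  -19q = -12  ⇒  q = 12/19.
At equilibrium Player 1 is indifferent across rows, so Player 1's payoff equals the payoff from A: (12/19)·1 + (7/19)·3 = 33/19.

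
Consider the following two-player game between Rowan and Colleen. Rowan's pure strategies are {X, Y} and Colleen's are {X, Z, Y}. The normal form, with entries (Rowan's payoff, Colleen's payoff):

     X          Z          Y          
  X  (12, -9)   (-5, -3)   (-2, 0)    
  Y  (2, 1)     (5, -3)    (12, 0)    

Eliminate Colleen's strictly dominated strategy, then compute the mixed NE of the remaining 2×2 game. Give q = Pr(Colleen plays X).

q = 7/12

Colleen's strategy Z is strictly dominated by Y: 0 > -3 and 0 > -3. Eliminate Z.
In a mixed equilibrium Rowan is indifferent between X and Y; this condition fixes q.
  Rowan's expected payoff from X: q·12 + (1−q)·(-2) = 14q - 2
  Rowan's expected payoff from Y: q·2 + (1−q)·12 = -10q + 12
  14q - 2 = -10q + 12  ⇒  24q = 14  ⇒  q = 7/12.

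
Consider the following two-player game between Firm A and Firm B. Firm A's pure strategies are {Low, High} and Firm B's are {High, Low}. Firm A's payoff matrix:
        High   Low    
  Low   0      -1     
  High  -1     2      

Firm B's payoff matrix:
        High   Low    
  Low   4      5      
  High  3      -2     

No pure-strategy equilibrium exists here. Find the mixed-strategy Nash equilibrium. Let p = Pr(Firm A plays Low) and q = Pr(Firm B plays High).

p = 5/6, q = 3/4

In a mixed equilibrium Firm B is indifferent between High and Low; this condition fixes p.
  Firm B's payoff from High: p·4 + (1−p)·3 = p + 3
  Firm B's payoff from Low: p·5 + (1−p)·(-2) = 7p - 2
  p + 3 = 7p - 2  ⇒  -6p = -5  ⇒  p = 5/6.
For Firm A to be willing to mix, Firm A must be indifferent between Low and High, which pins down Firm B's mix.
  Firm A's payoff from Low: q·0 + (1−q)·(-1) = q - 1
  Firm A's payoff from High: q·(-1) + (1−q)·2 = -3q + 2
  q - 1 = -3q + 2  ⇒  4q = 3  ⇒  q = 3/4.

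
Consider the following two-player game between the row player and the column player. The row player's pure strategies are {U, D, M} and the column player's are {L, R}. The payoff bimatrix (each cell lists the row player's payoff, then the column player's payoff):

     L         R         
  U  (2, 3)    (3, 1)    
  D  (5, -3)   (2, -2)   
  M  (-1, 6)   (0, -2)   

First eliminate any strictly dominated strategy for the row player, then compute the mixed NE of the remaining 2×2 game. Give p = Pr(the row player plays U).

The row player's strategy M is strictly dominated by U: 2 > -1 and 3 > 0. Eliminate M.
In a mixed equilibrium the column player is indifferent between L and R; this condition fixes p.
  the column player's payoff from L: p·3 + (1−p)·(-3) = 6p - 3
  the column player's payoff from R: p·1 + (1−p)·(-2) = 3p - 2
  6p - 3 = 3p - 2  ⇒  3p = 1  ⇒  p = 1/3.

p = 1/3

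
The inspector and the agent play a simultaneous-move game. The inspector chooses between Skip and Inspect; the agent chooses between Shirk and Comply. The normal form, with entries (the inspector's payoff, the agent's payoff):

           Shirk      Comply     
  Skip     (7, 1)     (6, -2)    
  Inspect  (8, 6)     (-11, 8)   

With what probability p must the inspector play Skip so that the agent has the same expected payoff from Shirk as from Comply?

The inspector's mix must leave the agent indifferent between Shirk and Comply.
  the agent's payoff from Shirk: p·1 + (1−p)·6 = -5p + 6
  the agent's payoff from Comply: p·(-2) + (1−p)·8 = -10p + 8
  -5p + 6 = -10p + 8  ⇒  5p = 2  ⇒  p = 2/5.

p = 2/5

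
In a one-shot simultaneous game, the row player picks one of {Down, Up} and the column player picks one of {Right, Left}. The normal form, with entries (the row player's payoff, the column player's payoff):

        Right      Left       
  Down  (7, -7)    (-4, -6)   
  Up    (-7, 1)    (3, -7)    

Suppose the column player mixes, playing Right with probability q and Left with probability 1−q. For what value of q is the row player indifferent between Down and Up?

q = 1/3

The column player's mix must leave the row player indifferent between Down and Up.
  the row player's payoff from Down: q·7 + (1−q)·(-4) = 11q - 4
  the row player's payoff from Up: q·(-7) + (1−q)·3 = -10q + 3
  11q - 4 = -10q + 3  ⇒  21q = 7  ⇒  q = 1/3.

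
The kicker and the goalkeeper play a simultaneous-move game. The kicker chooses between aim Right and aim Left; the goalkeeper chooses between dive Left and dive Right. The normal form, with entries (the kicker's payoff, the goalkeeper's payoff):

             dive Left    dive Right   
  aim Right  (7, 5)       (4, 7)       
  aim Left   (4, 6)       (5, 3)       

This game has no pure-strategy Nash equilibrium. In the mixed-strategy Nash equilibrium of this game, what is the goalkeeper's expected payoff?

27/5

In a mixed equilibrium the goalkeeper is indifferent between dive Left and dive Right; this condition fixes p.
  the goalkeeper's payoff to dive Left: p·5 + (1−p)·6 = -p + 6
  the goalkeeper's payoff to dive Right: p·7 + (1−p)·3 = 4p + 3
  -p + 6 = 4p + 3  ⇒  -5p = -3  ⇒  p = 3/5.
At equilibrium the goalkeeper is indifferent across columns, so the goalkeeper's payoff equals the payoff from dive Left: (3/5)·5 + (2/5)·6 = 27/5.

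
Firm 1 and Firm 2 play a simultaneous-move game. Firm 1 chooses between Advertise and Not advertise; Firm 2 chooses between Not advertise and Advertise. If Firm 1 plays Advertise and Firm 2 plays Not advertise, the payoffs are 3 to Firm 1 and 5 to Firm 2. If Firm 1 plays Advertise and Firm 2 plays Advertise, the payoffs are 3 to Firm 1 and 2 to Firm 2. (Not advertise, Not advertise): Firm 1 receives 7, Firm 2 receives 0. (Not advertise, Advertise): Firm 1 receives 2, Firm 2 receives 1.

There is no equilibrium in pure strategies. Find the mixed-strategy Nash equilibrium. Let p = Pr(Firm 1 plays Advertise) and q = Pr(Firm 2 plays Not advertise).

Firm 2's indifference between Not advertise and Advertise determines Firm 1's mixing probability p:
  Firm 2's payoff to Not advertise: p·5 + (1−p)·0 = 5p
  Firm 2's payoff to Advertise: p·2 + (1−p)·1 = p + 1
  5p = p + 1  ⇒  4p = 1  ⇒  p = 1/4.
Firm 1's indifference between Advertise and Not advertise determines Firm 2's mixing probability q:
  Firm 1's payoff to Advertise: q·3 + (1−q)·3 = 3
  Firm 1's payoff to Not advertise: q·7 + (1−q)·2 = 5q + 2
  3 = 5q + 2  ⇒  -5q = -1  ⇒  q = 1/5.

p = 1/4, q = 1/5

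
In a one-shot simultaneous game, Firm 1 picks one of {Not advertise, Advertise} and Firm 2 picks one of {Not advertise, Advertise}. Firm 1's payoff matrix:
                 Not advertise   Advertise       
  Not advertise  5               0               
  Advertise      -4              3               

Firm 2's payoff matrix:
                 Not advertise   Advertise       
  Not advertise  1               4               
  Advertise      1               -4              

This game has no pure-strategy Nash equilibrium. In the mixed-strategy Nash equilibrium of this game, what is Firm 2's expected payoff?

1

Set Firm 2's expected payoff from Not advertise equal to that from Advertise:
  Firm 2's expected payoff from Not advertise: p·1 + (1−p)·1 = 1
  Firm 2's expected payoff from Advertise: p·4 + (1−p)·(-4) = 8p - 4
  1 = 8p - 4  ⇒  -8p = -5  ⇒  p = 5/8.
At equilibrium Firm 2 is indifferent across columns, so Firm 2's payoff equals the payoff from Not advertise: (5/8)·1 + (3/8)·1 = 1.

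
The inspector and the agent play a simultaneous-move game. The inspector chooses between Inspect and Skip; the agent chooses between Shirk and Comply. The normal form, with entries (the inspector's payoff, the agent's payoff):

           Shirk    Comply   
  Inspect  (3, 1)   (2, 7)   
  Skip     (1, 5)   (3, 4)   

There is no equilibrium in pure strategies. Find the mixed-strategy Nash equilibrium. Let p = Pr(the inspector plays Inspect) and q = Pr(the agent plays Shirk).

The agent's indifference between Shirk and Comply determines the inspector's mixing probability p:
  the agent's payoff from Shirk: p·1 + (1−p)·5 = -4p + 5
  the agent's payoff from Comply: p·7 + (1−p)·4 = 3p + 4
  -4p + 5 = 3p + 4  ⇒  -7p = -1  ⇒  p = 1/7.
The inspector's indifference between Inspect and Skip determines the agent's mixing probability q:
  the inspector's payoff from Inspect: q·3 + (1−q)·2 = q + 2
  the inspector's payoff from Skip: q·1 + (1−q)·3 = -2q + 3
  q + 2 = -2q + 3  ⇒  3q = 1  ⇒  q = 1/3.

p = 1/7, q = 1/3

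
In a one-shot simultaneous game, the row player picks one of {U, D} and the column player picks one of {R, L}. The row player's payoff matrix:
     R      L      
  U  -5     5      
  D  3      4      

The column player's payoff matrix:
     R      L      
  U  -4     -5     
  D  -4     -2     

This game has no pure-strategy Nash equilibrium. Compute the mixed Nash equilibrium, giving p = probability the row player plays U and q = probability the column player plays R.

p = 2/3, q = 1/9

In a mixed equilibrium the column player is indifferent between R and L; this condition fixes p.
  the column player's expected payoff from R: p·(-4) + (1−p)·(-4) = -4
  the column player's expected payoff from L: p·(-5) + (1−p)·(-2) = -3p - 2
  -4 = -3p - 2  ⇒  3p = 2  ⇒  p = 2/3.
The row player's indifference between U and D determines the column player's mixing probability q:
  the row player's payoff to U: q·(-5) + (1−q)·5 = -10q + 5
  the row player's payoff to D: q·3 + (1−q)·4 = -q + 4
  -10q + 5 = -q + 4  ⇒  -9q = -1  ⇒  q = 1/9.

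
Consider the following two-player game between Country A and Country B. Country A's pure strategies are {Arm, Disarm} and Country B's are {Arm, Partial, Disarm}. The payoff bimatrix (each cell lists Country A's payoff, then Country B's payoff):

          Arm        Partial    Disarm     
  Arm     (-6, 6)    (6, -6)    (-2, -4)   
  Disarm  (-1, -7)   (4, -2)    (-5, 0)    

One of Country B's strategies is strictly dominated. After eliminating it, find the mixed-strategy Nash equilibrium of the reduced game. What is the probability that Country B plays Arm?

q = 3/8

Country B's strategy Partial is strictly dominated by Disarm: -4 > -6 and 0 > -2. Eliminate Partial.
For Country A to be willing to mix, Country A must be indifferent between Arm and Disarm, which pins down Country B's mix.
  Country A's expected payoff from Arm: q·(-6) + (1−q)·(-2) = -4q - 2
  Country A's expected payoff from Disarm: q·(-1) + (1−q)·(-5) = 4q - 5
  -4q - 2 = 4q - 5  ⇒  -8q = -3  ⇒  q = 3/8.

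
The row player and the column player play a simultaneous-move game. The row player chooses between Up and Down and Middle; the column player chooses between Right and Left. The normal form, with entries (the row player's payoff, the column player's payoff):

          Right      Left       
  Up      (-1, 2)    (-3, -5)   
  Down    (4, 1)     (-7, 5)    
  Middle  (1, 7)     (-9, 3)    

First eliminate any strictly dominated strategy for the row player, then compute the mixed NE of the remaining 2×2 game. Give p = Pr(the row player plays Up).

The row player's strategy Middle is strictly dominated by Down: 4 > 1 and -7 > -9. Eliminate Middle.
Set the column player's expected payoff from Right equal to that from Left:
  the column player's expected payoff from Right: p·2 + (1−p)·1 = p + 1
  the column player's expected payoff from Left: p·(-5) + (1−p)·5 = -10p + 5
  p + 1 = -10p + 5  ⇒  11p = 4  ⇒  p = 4/11.

p = 4/11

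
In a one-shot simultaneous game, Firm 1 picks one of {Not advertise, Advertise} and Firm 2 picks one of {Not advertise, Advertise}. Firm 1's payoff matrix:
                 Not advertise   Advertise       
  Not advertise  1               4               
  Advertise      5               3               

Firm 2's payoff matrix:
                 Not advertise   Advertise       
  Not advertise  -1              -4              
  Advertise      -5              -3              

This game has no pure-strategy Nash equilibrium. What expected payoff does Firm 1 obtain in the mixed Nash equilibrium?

17/5

Set Firm 1's expected payoff from Not advertise equal to that from Advertise:
  Firm 1's payoff from Not advertise: q·1 + (1−q)·4 = -3q + 4
  Firm 1's payoff from Advertise: q·5 + (1−q)·3 = 2q + 3
  -3q + 4 = 2q + 3  ⇒  -5q = -1  ⇒  q = 1/5.
At equilibrium Firm 1 is indifferent across rows, so Firm 1's payoff equals the payoff from Not advertise: (1/5)·1 + (4/5)·4 = 17/5.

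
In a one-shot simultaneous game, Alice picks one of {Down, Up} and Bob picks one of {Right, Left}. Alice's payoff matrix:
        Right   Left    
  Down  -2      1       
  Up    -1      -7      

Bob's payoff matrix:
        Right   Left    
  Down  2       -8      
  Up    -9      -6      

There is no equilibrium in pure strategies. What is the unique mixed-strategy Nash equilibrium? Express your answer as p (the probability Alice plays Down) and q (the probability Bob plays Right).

p = 3/13, q = 8/9

Set Bob's expected payoff from Right equal to that from Left:
  Bob's payoff from Right: p·2 + (1−p)·(-9) = 11p - 9
  Bob's payoff from Left: p·(-8) + (1−p)·(-6) = -2p - 6
  11p - 9 = -2p - 6  ⇒  13p = 3  ⇒  p = 3/13.
Alice's indifference between Down and Up determines Bob's mixing probability q:
  Alice's payoff from Down: q·(-2) + (1−q)·1 = -3q + 1
  Alice's payoff from Up: q·(-1) + (1−q)·(-7) = 6q - 7
  -3q + 1 = 6q - 7  ⇒  -9q = -8  ⇒  q = 8/9.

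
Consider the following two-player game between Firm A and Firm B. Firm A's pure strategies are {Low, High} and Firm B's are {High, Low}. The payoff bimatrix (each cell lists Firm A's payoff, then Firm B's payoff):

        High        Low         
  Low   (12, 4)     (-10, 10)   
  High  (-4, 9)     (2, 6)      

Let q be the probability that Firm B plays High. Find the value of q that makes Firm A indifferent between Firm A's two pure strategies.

Set Firm A's expected payoff from Low equal to that from High:
  Firm A's expected payoff from Low: q·12 + (1−q)·(-10) = 22q - 10
  Firm A's expected payoff from High: q·(-4) + (1−q)·2 = -6q + 2
  22q - 10 = -6q + 2  ⇒  28q = 12  ⇒  q = 3/7.

q = 3/7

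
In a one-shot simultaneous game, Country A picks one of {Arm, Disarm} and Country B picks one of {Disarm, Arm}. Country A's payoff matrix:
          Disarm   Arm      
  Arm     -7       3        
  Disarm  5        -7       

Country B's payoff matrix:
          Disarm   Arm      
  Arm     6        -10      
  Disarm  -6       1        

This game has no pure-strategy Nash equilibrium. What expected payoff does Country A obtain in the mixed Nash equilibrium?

-17/11

Set Country A's expected payoff from Arm equal to that from Disarm:
  Country A's expected payoff from Arm: q·(-7) + (1−q)·3 = -10q + 3
  Country A's expected payoff from Disarm: q·5 + (1−q)·(-7) = 12q - 7
  -10q + 3 = 12q - 7  ⇒  -22q = -10  ⇒  q = 5/11.
At equilibrium Country A is indifferent across rows, so Country A's payoff equals the payoff from Arm: (5/11)·(-7) + (6/11)·3 = -17/11.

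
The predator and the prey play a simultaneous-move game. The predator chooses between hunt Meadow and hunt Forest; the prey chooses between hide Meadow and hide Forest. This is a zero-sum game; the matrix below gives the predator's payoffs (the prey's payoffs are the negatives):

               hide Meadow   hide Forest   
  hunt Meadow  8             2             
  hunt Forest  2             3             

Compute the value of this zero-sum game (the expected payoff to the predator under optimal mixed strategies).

For the predator to be willing to mix, the predator must be indifferent between hunt Meadow and hunt Forest, which pins down the prey's mix.
  the predator's expected payoff from hunt Meadow: q·8 + (1−q)·2 = 6q + 2
  the predator's expected payoff from hunt Forest: q·2 + (1−q)·3 = -q + 3
  6q + 2 = -q + 3  ⇒  7q = 1  ⇒  q = 1/7.
The value is the predator's expected payoff against this mix (using hunt Meadow): (1/7)·8 + (6/7)·2 = 20/7.

v = 20/7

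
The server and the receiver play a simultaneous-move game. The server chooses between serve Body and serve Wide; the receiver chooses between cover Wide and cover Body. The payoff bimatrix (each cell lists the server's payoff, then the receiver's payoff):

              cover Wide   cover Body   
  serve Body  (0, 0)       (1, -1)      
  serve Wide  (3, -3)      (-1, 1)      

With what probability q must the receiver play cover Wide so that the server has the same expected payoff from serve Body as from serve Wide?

The receiver's mix must leave the server indifferent between serve Body and serve Wide.
  the server's expected payoff from serve Body: q·0 + (1−q)·1 = -q + 1
  the server's expected payoff from serve Wide: q·3 + (1−q)·(-1) = 4q - 1
  -q + 1 = 4q - 1  ⇒  -5q = -2  ⇒  q = 2/5.

q = 2/5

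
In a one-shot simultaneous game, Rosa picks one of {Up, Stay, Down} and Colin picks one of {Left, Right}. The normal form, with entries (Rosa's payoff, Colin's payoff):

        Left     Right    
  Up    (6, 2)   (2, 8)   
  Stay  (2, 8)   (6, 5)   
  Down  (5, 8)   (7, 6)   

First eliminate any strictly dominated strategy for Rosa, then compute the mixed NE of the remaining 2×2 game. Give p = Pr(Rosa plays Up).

p = 1/4

Rosa's strategy Stay is strictly dominated by Down: 5 > 2 and 7 > 6. Eliminate Stay.
In a mixed equilibrium Colin is indifferent between Left and Right; this condition fixes p.
  Colin's expected payoff from Left: p·2 + (1−p)·8 = -6p + 8
  Colin's expected payoff from Right: p·8 + (1−p)·6 = 2p + 6
  -6p + 8 = 2p + 6  ⇒  -8p = -2  ⇒  p = 1/4.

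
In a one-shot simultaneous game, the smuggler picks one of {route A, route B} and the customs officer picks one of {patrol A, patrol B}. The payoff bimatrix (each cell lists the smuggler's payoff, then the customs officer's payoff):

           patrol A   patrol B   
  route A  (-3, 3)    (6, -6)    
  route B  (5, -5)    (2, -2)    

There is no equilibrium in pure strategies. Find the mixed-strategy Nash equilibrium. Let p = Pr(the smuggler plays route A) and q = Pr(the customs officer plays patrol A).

p = 1/4, q = 1/3

Set the customs officer's expected payoff from patrol A equal to that from patrol B:
  the customs officer's payoff from patrol A: p·3 + (1−p)·(-5) = 8p - 5
  the customs officer's payoff from patrol B: p·(-6) + (1−p)·(-2) = -4p - 2
  8p - 5 = -4p - 2  ⇒  12p = 3  ⇒  p = 1/4.
Set the smuggler's expected payoff from route A equal to that from route B:
  the smuggler's payoff from route A: q·(-3) + (1−q)·6 = -9q + 6
  the smuggler's payoff from route B: q·5 + (1−q)·2 = 3q + 2
  -9q + 6 = 3q + 2  ⇒  -12q = -4  ⇒  q = 1/3.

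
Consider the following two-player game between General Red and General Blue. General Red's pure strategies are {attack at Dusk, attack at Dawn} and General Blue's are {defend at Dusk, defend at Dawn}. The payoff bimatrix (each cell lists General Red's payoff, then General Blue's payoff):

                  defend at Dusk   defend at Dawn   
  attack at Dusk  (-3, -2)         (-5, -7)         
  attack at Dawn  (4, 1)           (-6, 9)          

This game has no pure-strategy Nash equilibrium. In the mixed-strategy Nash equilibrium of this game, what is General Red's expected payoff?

General Red's indifference between attack at Dusk and attack at Dawn determines General Blue's mixing probability q:
  General Red's expected payoff from attack at Dusk: q·(-3) + (1−q)·(-5) = 2q - 5
  General Red's expected payoff from attack at Dawn: q·4 + (1−q)·(-6) = 10q - 6
  2q - 5 = 10q - 6  ⇒  -8q = -1  ⇒  q = 1/8.
At equilibrium General Red is indifferent across rows, so General Red's payoff equals the payoff from attack at Dusk: (1/8)·(-3) + (7/8)·(-5) = -19/4.

-19/4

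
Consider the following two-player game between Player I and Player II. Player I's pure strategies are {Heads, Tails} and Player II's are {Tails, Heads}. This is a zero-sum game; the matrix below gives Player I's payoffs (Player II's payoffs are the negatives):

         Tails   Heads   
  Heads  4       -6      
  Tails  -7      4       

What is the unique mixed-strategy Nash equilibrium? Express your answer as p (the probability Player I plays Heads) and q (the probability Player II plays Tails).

p = 11/21, q = 10/21

Player I's mix must leave Player II indifferent between Tails and Heads.
  Player II's payoff from Tails: p·(-4) + (1−p)·7 = -11p + 7
  Player II's payoff from Heads: p·6 + (1−p)·(-4) = 10p - 4
  -11p + 7 = 10p - 4  ⇒  -21p = -11  ⇒  p = 11/21.
Player I's indifference between Heads and Tails determines Player II's mixing probability q:
  Player I's payoff to Heads: q·4 + (1−q)·(-6) = 10q - 6
  Player I's payoff to Tails: q·(-7) + (1−q)·4 = -11q + 4
  10q - 6 = -11q + 4  ⇒  21q = 10  ⇒  q = 10/21.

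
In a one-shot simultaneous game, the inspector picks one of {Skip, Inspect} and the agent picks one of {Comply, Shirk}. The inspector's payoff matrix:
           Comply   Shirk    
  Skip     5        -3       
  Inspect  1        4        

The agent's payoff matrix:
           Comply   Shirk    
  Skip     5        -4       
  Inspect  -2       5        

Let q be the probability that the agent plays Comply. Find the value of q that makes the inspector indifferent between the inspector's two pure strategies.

q = 7/11

The agent's mix must leave the inspector indifferent between Skip and Inspect.
  the inspector's payoff to Skip: q·5 + (1−q)·(-3) = 8q - 3
  the inspector's payoff to Inspect: q·1 + (1−q)·4 = -3q + 4
  8q - 3 = -3q + 4  ⇒  11q = 7  ⇒  q = 7/11.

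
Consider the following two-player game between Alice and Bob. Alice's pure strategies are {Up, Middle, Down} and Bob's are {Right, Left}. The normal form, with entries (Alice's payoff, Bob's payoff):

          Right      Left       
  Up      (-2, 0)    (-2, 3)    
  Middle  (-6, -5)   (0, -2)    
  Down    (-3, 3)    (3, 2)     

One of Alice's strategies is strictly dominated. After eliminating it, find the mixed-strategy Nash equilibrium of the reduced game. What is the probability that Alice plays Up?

p = 1/4

Alice's strategy Middle is strictly dominated by Down: -3 > -6 and 3 > 0. Eliminate Middle.
Set Bob's expected payoff from Right equal to that from Left:
  Bob's expected payoff from Right: p·0 + (1−p)·3 = -3p + 3
  Bob's expected payoff from Left: p·3 + (1−p)·2 = p + 2
  -3p + 3 = p + 2  ⇒  -4p = -1  ⇒  p = 1/4.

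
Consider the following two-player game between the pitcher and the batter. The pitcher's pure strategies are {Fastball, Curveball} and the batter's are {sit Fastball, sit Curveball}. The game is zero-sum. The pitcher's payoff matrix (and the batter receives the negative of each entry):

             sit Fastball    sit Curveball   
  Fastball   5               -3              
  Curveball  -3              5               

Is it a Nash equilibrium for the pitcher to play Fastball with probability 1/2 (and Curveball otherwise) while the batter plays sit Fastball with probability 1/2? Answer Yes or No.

Yes

Check the batter's indifference given the pitcher's mix p = 1/2:
  payoff from sit Fastball = -1; payoff from sit Curveball = -1 — equal.
Check the pitcher's indifference given the batter's mix q = 1/2:
  payoff from Fastball = 1; payoff from Curveball = 1 — equal.
Both players are indifferent, so neither can profitably deviate.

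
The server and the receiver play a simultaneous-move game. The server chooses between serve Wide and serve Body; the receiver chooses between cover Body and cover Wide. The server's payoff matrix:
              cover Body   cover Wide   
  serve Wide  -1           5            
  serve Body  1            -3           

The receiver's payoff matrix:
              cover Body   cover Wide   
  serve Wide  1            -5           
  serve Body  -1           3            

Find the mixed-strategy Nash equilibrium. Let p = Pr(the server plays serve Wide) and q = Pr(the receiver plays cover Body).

In a mixed equilibrium the receiver is indifferent between cover Body and cover Wide; this condition fixes p.
  the receiver's payoff to cover Body: p·1 + (1−p)·(-1) = 2p - 1
  the receiver's payoff to cover Wide: p·(-5) + (1−p)·3 = -8p + 3
  2p - 1 = -8p + 3  ⇒  10p = 4  ⇒  p = 2/5.
The server's indifference between serve Wide and serve Body determines the receiver's mixing probability q:
  the server's expected payoff from serve Wide: q·(-1) + (1−q)·5 = -6q + 5
  the server's expected payoff from serve Body: q·1 + (1−q)·(-3) = 4q - 3
  -6q + 5 = 4q - 3  ⇒  -10q = -8  ⇒  q = 4/5.

p = 2/5, q = 4/5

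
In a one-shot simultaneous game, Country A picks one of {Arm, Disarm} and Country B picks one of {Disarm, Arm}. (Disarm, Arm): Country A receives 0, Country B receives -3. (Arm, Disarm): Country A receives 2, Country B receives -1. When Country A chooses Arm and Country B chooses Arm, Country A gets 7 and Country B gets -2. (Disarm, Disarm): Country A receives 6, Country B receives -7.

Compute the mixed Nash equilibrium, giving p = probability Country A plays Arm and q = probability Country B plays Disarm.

In a mixed equilibrium Country B is indifferent between Disarm and Arm; this condition fixes p.
  Country B's payoff from Disarm: p·(-1) + (1−p)·(-7) = 6p - 7
  Country B's payoff from Arm: p·(-2) + (1−p)·(-3) = p - 3
  6p - 7 = p - 3  ⇒  5p = 4  ⇒  p = 4/5.
Country B's mix must leave Country A indifferent between Arm and Disarm.
  Country A's payoff to Arm: q·2 + (1−q)·7 = -5q + 7
  Country A's payoff to Disarm: q·6 + (1−q)·0 = 6q
  -5q + 7 = 6q  ⇒  -11q = -7  ⇒  q = 7/11.

p = 4/5, q = 7/11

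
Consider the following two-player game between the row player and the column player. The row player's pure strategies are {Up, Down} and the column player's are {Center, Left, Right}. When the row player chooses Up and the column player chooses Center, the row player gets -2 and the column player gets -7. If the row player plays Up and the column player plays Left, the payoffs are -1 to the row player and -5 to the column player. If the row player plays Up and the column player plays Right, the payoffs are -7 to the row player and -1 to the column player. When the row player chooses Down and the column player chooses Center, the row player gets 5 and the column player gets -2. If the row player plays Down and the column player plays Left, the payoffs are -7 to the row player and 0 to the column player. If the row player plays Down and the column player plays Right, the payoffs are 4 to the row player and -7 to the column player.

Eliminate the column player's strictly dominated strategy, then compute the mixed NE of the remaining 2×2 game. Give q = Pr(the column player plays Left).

The column player's strategy Center is strictly dominated by Left: -5 > -7 and 0 > -2. Eliminate Center.
The column player's mix must leave the row player indifferent between Up and Down.
  the row player's expected payoff from Up: q·(-1) + (1−q)·(-7) = 6q - 7
  the row player's expected payoff from Down: q·(-7) + (1−q)·4 = -11q + 4
  6q - 7 = -11q + 4  ⇒  17q = 11  ⇒  q = 11/17.

q = 11/17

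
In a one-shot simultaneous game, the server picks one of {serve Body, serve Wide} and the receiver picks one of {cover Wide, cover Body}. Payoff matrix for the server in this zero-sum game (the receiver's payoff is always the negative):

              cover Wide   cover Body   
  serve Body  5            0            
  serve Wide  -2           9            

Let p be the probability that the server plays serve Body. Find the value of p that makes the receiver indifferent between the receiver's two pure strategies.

The receiver's indifference between cover Wide and cover Body determines the server's mixing probability p:
  the receiver's expected payoff from cover Wide: p·(-5) + (1−p)·2 = -7p + 2
  the receiver's expected payoff from cover Body: p·0 + (1−p)·(-9) = 9p - 9
  -7p + 2 = 9p - 9  ⇒  -16p = -11  ⇒  p = 11/16.

p = 11/16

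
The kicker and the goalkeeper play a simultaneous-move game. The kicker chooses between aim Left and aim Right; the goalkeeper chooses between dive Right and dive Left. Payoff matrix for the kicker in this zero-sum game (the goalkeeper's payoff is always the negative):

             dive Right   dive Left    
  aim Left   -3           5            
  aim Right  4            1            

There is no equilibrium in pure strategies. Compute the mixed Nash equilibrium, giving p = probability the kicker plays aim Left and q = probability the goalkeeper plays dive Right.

For the goalkeeper to be willing to mix, the goalkeeper must be indifferent between dive Right and dive Left, which pins down the kicker's mix.
  the goalkeeper's payoff to dive Right: p·3 + (1−p)·(-4) = 7p - 4
  the goalkeeper's payoff to dive Left: p·(-5) + (1−p)·(-1) = -4p - 1
  7p - 4 = -4p - 1  ⇒  11p = 3  ⇒  p = 3/11.
In a mixed equilibrium the kicker is indifferent between aim Left and aim Right; this condition fixes q.
  the kicker's payoff to aim Left: q·(-3) + (1−q)·5 = -8q + 5
  the kicker's payoff to aim Right: q·4 + (1−q)·1 = 3q + 1
  -8q + 5 = 3q + 1  ⇒  -11q = -4  ⇒  q = 4/11.

p = 3/11, q = 4/11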